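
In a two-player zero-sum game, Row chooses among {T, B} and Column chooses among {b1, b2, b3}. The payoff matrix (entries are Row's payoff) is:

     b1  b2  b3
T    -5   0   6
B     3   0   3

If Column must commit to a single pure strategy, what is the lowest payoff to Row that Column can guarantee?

Column maxima: b1 → 3, b2 → 0, b3 → 6.
The smallest of these is 0.

0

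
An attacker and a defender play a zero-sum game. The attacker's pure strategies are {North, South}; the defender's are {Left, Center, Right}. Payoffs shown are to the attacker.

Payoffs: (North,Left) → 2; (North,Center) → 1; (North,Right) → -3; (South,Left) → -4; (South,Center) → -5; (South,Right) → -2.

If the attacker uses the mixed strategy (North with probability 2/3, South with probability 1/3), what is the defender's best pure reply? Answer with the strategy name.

If the defender plays Left, the attacker's expected payoff is (2/3)·2 + (1/3)·(-4) = 0.
If the defender plays Center, the attacker's expected payoff is (2/3)·1 + (1/3)·(-5) = -1.
If the defender plays Right, the attacker's expected payoff is (2/3)·(-3) + (1/3)·(-2) = -8/3.
The defender minimizes the attacker's payoff; the smallest is -8/3, so the best response is Right.

Right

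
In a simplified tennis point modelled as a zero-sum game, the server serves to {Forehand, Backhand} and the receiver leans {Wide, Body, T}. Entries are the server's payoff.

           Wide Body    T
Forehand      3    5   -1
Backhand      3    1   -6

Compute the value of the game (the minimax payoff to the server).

-1

Row minima: Forehand → -1, Backhand → -6; maximin = -1.
Column maxima: Wide → 3, Body → 5, T → -1; minimax = -1.
Since maximin = minimax = -1, there is a saddle point and the value is -1.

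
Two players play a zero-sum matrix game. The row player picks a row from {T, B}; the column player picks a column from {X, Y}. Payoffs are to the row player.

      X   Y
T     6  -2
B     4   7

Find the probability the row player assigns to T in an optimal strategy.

Row minima: T → -2, B → 4; maximin = 4.
Column maxima: X → 6, Y → 7; minimax = 6.
4 ≠ 6, so there is no saddle point; optimal play is mixed.
Let the row player play T with probability p. Expected payoff against X: 6p + 4(1−p) = 2p + 4; against Y: (-2)p + 7(1−p) = −9p + 7.
Setting these equal: 2p + 4 = −9p + 7 ⇒ 11p = 3 ⇒ p = 3/11, and the value is (2)·(3/11) + 4 = 50/11.
For the column player: with q = P(X), equating T's and B's payoffs gives 8q − 2 = −3q + 7 ⇒ q = 9/11.

3/11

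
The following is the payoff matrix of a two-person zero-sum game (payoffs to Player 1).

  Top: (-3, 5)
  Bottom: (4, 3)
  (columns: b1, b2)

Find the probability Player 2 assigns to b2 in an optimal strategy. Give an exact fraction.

Row minima: Top → -3, Bottom → 3; maximin = 3.
Column maxima: b1 → 4, b2 → 5; minimax = 4.
3 ≠ 4, so there is no saddle point; optimal play is mixed.
Let Player 1 play Top with probability p. Expected payoff against b1: (-3)p + 4(1−p) = −7p + 4; against b2: 5p + 3(1−p) = 2p + 3.
Setting these equal: −7p + 4 = 2p + 3 ⇒ −9p = -1 ⇒ p = 1/9, and the value is (-7)·(1/9) + 4 = 29/9.
For Player 2: with q = P(b1), equating Top's and Bottom's payoffs gives −8q + 5 = q + 3 ⇒ q = 2/9.

7/9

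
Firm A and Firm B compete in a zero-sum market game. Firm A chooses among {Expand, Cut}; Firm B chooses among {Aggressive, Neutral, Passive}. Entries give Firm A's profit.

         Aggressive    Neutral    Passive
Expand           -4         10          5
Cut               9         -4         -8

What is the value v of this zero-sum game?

1/2

Row minima: Expand → -4, Cut → -8; maximin = -4.
Column maxima: Aggressive → 9, Neutral → 10, Passive → 5; minimax = 5.
-4 ≠ 5, so there is no saddle point; optimal play is mixed.
Neutral is strictly dominated by Passive (it gives Firm A strictly more in every row), so Firm B never plays it.
On the remaining 2×2 (Expand, Cut vs Aggressive, Passive):
Let Firm A play Expand with probability p. Expected payoff against Aggressive: (-4)p + 9(1−p) = −13p + 9; against Passive: 5p + (-8)(1−p) = 13p − 8.
Setting these equal: −13p + 9 = 13p − 8 ⇒ −26p = -17 ⇒ p = 17/26, and the value is (-13)·(17/26) + 9 = 1/2.
For Firm B: with q = P(Aggressive), equating Expand's and Cut's payoffs gives −9q + 5 = 17q − 8 ⇒ q = 1/2.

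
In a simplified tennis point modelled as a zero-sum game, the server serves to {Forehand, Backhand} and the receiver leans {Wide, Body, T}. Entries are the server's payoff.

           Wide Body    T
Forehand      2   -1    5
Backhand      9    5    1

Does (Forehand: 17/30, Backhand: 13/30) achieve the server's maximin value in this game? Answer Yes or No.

Against Wide this mix gives (17/30)·2 + (13/30)·9 = 151/30.
Against Body this mix gives (17/30)·(-1) + (13/30)·5 = 8/5.
Against T this mix gives (17/30)·5 + (13/30)·1 = 49/15.
The receiver will play Body, holding the server to 8/5. Shifting weight toward the row that does better against Body would raise this floor (the equalizing mix achieves 13/5 against both Body and T), so the proposed strategy is not optimal.

No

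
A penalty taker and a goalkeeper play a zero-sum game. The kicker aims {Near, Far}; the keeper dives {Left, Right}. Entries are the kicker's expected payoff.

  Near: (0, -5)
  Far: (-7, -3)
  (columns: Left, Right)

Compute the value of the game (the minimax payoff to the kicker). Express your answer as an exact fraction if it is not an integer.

Row minima: Near → -5, Far → -7; maximin = -5.
Column maxima: Left → 0, Right → -3; minimax = -3.
-5 ≠ -3, so there is no saddle point; optimal play is mixed.
Let the kicker play Near with probability p. Expected payoff against Left: 0p + (-7)(1−p) = 7p − 7; against Right: (-5)p + (-3)(1−p) = −2p − 3.
Setting these equal: 7p − 7 = −2p − 3 ⇒ 9p = 4 ⇒ p = 4/9, and the value is (7)·(4/9) − 7 = -35/9.
For the keeper: with q = P(Left), equating Near's and Far's payoffs gives 5q − 5 = −4q − 3 ⇒ q = 2/9.

-35/9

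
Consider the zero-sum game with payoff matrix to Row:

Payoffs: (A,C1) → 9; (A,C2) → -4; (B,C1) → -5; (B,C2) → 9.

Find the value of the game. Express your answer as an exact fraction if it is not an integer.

Row minima: A → -4, B → -5; maximin = -4.
Column maxima: C1 → 9, C2 → 9; minimax = 9.
-4 ≠ 9, so there is no saddle point; optimal play is mixed.
Let Row play A with probability p. Expected payoff against C1: 9p + (-5)(1−p) = 14p − 5; against C2: (-4)p + 9(1−p) = −13p + 9.
Setting these equal: 14p − 5 = −13p + 9 ⇒ 27p = 14 ⇒ p = 14/27, and the value is (14)·(14/27) − 5 = 61/27.
For Column: with q = P(C1), equating A's and B's payoffs gives 13q − 4 = −14q + 9 ⇒ q = 13/27.

61/27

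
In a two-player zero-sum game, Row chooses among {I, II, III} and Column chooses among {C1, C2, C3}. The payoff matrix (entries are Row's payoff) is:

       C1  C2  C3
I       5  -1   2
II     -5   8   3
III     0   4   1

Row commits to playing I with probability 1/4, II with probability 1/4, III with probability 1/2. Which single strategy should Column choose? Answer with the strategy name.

If Column plays C1, Row's expected payoff is (1/4)·5 + (1/4)·(-5) + (1/2)·0 = 0.
If Column plays C2, Row's expected payoff is (1/4)·(-1) + (1/4)·8 + (1/2)·4 = 15/4.
If Column plays C3, Row's expected payoff is (1/4)·2 + (1/4)·3 + (1/2)·1 = 7/4.
Column minimizes Row's payoff; the smallest is 0, so the best response is C1.

C1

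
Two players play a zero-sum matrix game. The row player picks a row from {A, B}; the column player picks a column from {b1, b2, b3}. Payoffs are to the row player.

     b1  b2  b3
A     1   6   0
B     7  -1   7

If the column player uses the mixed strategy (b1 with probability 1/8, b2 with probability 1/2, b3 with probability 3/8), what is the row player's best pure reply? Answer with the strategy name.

Expected payoff of A: (1/8)·1 + (1/2)·6 + (3/8)·0 = 25/8.
Expected payoff of B: (1/8)·7 + (1/2)·(-1) + (3/8)·7 = 3.
The largest is 25/8, so the row player's best response is A.

A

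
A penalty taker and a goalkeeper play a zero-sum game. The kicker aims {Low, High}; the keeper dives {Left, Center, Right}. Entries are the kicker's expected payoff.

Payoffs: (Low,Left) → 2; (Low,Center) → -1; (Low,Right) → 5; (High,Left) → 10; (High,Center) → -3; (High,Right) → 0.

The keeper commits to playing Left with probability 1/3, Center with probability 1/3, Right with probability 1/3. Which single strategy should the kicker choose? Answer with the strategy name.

Expected payoff of Low: (1/3)·2 + (1/3)·(-1) + (1/3)·5 = 2.
Expected payoff of High: (1/3)·10 + (1/3)·(-3) + (1/3)·0 = 7/3.
The largest is 7/3, so the kicker's best response is High.

High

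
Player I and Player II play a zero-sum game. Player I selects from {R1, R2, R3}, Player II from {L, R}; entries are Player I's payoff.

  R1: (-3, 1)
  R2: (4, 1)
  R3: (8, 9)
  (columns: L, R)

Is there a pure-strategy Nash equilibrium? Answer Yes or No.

Yes

Row minima: R1 → -3, R2 → 1, R3 → 8; maximin = 8.
Column maxima: L → 8, R → 9; minimax = 8.
maximin = minimax = 8, so a saddle point exists.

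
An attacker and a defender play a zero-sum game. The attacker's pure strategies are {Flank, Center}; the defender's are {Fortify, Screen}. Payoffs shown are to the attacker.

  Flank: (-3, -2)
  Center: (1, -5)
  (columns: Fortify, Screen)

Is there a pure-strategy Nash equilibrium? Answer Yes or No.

No

Row minima: Flank → -3, Center → -5; maximin = -3.
Column maxima: Fortify → 1, Screen → -2; minimax = -2.
-3 ≠ -2, so no pure-strategy equilibrium exists.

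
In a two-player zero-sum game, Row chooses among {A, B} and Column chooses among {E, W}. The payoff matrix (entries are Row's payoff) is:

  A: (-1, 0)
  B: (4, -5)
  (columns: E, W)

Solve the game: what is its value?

Row minima: A → -1, B → -5; maximin = -1.
Column maxima: E → 4, W → 0; minimax = 0.
-1 ≠ 0, so there is no saddle point; optimal play is mixed.
Let Row play A with probability p. Expected payoff against E: (-1)p + 4(1−p) = −5p + 4; against W: 0p + (-5)(1−p) = 5p − 5.
Setting these equal: −5p + 4 = 5p − 5 ⇒ −10p = -9 ⇒ p = 9/10, and the value is (-5)·(9/10) + 4 = -1/2.
For Column: with q = P(E), equating A's and B's payoffs gives −q = 9q − 5 ⇒ q = 1/2.

-1/2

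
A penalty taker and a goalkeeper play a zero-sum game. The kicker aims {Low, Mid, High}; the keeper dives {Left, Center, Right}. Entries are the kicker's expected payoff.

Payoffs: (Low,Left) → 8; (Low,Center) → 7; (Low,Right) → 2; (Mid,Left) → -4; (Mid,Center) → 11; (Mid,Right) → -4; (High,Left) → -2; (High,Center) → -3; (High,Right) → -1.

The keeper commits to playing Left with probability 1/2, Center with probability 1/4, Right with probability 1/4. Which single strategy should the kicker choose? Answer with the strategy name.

Expected payoff of Low: (1/2)·8 + (1/4)·7 + (1/4)·2 = 25/4.
Expected payoff of Mid: (1/2)·(-4) + (1/4)·11 + (1/4)·(-4) = -1/4.
Expected payoff of High: (1/2)·(-2) + (1/4)·(-3) + (1/4)·(-1) = -2.
The largest is 25/4, so the kicker's best response is Low.

Low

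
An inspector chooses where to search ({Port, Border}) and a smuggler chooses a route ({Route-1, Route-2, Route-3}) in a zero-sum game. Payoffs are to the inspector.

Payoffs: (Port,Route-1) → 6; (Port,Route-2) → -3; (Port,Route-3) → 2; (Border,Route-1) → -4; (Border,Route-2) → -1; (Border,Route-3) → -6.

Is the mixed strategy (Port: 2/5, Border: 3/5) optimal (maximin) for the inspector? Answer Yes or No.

No

Against Route-1 this mix gives (2/5)·6 + (3/5)·(-4) = 0.
Against Route-2 this mix gives (2/5)·(-3) + (3/5)·(-1) = -9/5.
Against Route-3 this mix gives (2/5)·2 + (3/5)·(-6) = -14/5.
The smuggler will play Route-3, holding the inspector to -14/5. Shifting weight toward the row that does better against Route-3 would raise this floor (the equalizing mix achieves -2 against both Route-3 and Route-2), so the proposed strategy is not optimal.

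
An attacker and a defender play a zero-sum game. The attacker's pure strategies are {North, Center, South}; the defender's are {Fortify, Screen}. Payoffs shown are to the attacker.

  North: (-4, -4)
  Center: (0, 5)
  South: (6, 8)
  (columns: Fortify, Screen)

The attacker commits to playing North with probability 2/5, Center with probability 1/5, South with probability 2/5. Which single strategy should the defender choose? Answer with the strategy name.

If the defender plays Fortify, the attacker's expected payoff is (2/5)·(-4) + (1/5)·0 + (2/5)·6 = 4/5.
If the defender plays Screen, the attacker's expected payoff is (2/5)·(-4) + (1/5)·5 + (2/5)·8 = 13/5.
The defender minimizes the attacker's payoff; the smallest is 4/5, so the best response is Fortify.

Fortify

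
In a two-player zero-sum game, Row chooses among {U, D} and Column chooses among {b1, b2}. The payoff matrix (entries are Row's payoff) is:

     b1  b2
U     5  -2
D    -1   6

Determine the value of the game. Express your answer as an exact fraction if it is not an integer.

Row minima: U → -2, D → -1; maximin = -1.
Column maxima: b1 → 5, b2 → 6; minimax = 5.
-1 ≠ 5, so there is no saddle point; optimal play is mixed.
Let Row play U with probability p. Expected payoff against b1: 5p + (-1)(1−p) = 6p − 1; against b2: (-2)p + 6(1−p) = −8p + 6.
Setting these equal: 6p − 1 = −8p + 6 ⇒ 14p = 7 ⇒ p = 1/2, and the value is (6)·(1/2) − 1 = 2.
For Column: with q = P(b1), equating U's and D's payoffs gives 7q − 2 = −7q + 6 ⇒ q = 4/7.

2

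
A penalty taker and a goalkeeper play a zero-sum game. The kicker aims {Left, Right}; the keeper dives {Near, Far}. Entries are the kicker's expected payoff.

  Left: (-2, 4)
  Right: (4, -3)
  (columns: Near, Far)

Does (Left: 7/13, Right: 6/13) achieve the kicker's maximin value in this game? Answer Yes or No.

Yes

Against Near this mix gives (7/13)·(-2) + (6/13)·4 = 10/13.
Against Far this mix gives (7/13)·4 + (6/13)·(-3) = 10/13.
All of the keeper's active replies (Near, Far) yield 10/13, and no column does worse for the kicker. The mix makes the keeper indifferent and guarantees 10/13, so it is optimal.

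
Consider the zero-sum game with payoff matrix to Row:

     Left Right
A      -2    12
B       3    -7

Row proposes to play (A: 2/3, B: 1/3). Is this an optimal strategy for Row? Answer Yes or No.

Against Left this mix gives (2/3)·(-2) + (1/3)·3 = -1/3.
Against Right this mix gives (2/3)·12 + (1/3)·(-7) = 17/3.
Column will play Left, holding Row to -1/3. Shifting weight toward the row that does better against Left would raise this floor (the equalizing mix achieves 11/12 against both Left and Right), so the proposed strategy is not optimal.

No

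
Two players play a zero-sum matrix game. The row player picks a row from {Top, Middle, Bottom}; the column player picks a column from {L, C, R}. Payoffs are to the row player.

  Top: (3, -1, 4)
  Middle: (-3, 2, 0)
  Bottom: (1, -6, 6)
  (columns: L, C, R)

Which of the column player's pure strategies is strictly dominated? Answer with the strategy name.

R

L holds the row player's payoff strictly below R in every row: 3 < 4, -3 < 0, 1 < 6.
So R is strictly dominated for the column player.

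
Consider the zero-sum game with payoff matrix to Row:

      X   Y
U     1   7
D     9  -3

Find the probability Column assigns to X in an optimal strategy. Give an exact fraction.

Row minima: U → 1, D → -3; maximin = 1.
Column maxima: X → 9, Y → 7; minimax = 7.
1 ≠ 7, so there is no saddle point; optimal play is mixed.
Let Row play U with probability p. Expected payoff against X: 1p + 9(1−p) = −8p + 9; against Y: 7p + (-3)(1−p) = 10p − 3.
Setting these equal: −8p + 9 = 10p − 3 ⇒ −18p = -12 ⇒ p = 2/3, and the value is (-8)·(2/3) + 9 = 11/3.
For Column: with q = P(X), equating U's and D's payoffs gives −6q + 7 = 12q − 3 ⇒ q = 5/9.

5/9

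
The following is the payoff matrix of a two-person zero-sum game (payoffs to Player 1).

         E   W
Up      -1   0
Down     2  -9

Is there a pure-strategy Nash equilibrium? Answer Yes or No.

No

Row minima: Up → -1, Down → -9; maximin = -1.
Column maxima: E → 2, W → 0; minimax = 0.
-1 ≠ 0, so no pure-strategy equilibrium exists.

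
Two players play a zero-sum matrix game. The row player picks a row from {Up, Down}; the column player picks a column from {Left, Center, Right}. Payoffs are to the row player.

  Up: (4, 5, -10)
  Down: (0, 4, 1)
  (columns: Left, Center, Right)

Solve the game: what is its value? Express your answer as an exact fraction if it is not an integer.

Row minima: Up → -10, Down → 0; maximin = 0.
Column maxima: Left → 4, Center → 5, Right → 1; minimax = 1.
0 ≠ 1, so there is no saddle point; optimal play is mixed.
Center is strictly dominated by Left (it gives the row player strictly more in every row), so the column player never plays it.
On the remaining 2×2 (Up, Down vs Left, Right):
Let the row player play Up with probability p. Expected payoff against Left: 4p + 0(1−p) = 4p; against Right: (-10)p + 1(1−p) = −11p + 1.
Setting these equal: 4p = −11p + 1 ⇒ 15p = 1 ⇒ p = 1/15, and the value is (4)·(1/15) = 4/15.
For the column player: with q = P(Left), equating Up's and Down's payoffs gives 14q − 10 = −q + 1 ⇒ q = 11/15.

4/15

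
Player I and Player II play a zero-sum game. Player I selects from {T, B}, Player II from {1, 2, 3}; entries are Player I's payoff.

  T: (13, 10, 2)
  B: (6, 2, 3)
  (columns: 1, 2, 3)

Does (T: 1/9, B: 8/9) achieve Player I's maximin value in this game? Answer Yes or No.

Yes

Against 1 this mix gives (1/9)·13 + (8/9)·6 = 61/9.
Against 2 this mix gives (1/9)·10 + (8/9)·2 = 26/9.
Against 3 this mix gives (1/9)·2 + (8/9)·3 = 26/9.
All of Player II's active replies (2, 3) yield 26/9, and no column does worse for Player I. The mix makes Player II indifferent and guarantees 26/9, so it is optimal.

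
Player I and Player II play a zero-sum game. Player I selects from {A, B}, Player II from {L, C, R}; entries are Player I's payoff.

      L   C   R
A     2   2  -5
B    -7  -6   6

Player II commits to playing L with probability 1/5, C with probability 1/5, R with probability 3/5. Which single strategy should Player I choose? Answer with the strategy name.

Expected payoff of A: (1/5)·2 + (1/5)·2 + (3/5)·(-5) = -11/5.
Expected payoff of B: (1/5)·(-7) + (1/5)·(-6) + (3/5)·6 = 1.
The largest is 1, so Player I's best response is B.

B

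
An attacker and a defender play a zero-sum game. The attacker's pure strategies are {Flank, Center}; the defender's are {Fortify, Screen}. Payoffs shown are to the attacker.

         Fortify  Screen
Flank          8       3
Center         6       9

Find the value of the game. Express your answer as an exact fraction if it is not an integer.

27/4

Row minima: Flank → 3, Center → 6; maximin = 6.
Column maxima: Fortify → 8, Screen → 9; minimax = 8.
6 ≠ 8, so there is no saddle point; optimal play is mixed.
Let the attacker play Flank with probability p. Expected payoff against Fortify: 8p + 6(1−p) = 2p + 6; against Screen: 3p + 9(1−p) = −6p + 9.
Setting these equal: 2p + 6 = −6p + 9 ⇒ 8p = 3 ⇒ p = 3/8, and the value is (2)·(3/8) + 6 = 27/4.
For the defender: with q = P(Fortify), equating Flank's and Center's payoffs gives 5q + 3 = −3q + 9 ⇒ q = 3/4.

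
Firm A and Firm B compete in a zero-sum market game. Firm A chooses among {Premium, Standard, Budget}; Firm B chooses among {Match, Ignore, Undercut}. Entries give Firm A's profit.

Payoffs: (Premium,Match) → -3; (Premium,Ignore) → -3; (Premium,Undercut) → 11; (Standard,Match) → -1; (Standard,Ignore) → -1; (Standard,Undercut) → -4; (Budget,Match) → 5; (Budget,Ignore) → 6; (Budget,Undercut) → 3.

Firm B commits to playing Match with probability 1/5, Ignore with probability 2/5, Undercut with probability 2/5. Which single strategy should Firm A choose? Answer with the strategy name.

Expected payoff of Premium: (1/5)·(-3) + (2/5)·(-3) + (2/5)·11 = 13/5.
Expected payoff of Standard: (1/5)·(-1) + (2/5)·(-1) + (2/5)·(-4) = -11/5.
Expected payoff of Budget: (1/5)·5 + (2/5)·6 + (2/5)·3 = 23/5.
The largest is 23/5, so Firm A's best response is Budget.

Budget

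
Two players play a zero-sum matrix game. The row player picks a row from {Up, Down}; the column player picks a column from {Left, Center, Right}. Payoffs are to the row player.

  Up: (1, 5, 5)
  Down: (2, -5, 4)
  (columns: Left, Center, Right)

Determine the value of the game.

Row minima: Up → 1, Down → -5; maximin = 1.
Column maxima: Left → 2, Center → 5, Right → 5; minimax = 2.
1 ≠ 2, so there is no saddle point; optimal play is mixed.
Right is strictly dominated by Left (it gives the row player strictly more in every row), so the column player never plays it.
On the remaining 2×2 (Up, Down vs Left, Center):
Let the row player play Up with probability p. Expected payoff against Left: 1p + 2(1−p) = −p + 2; against Center: 5p + (-5)(1−p) = 10p − 5.
Setting these equal: −p + 2 = 10p − 5 ⇒ −11p = -7 ⇒ p = 7/11, and the value is (-1)·(7/11) + 2 = 15/11.
For the column player: with q = P(Left), equating Up's and Down's payoffs gives −4q + 5 = 7q − 5 ⇒ q = 10/11.

15/11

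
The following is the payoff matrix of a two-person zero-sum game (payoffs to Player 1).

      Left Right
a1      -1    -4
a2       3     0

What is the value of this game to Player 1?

0

Row minima: a1 → -4, a2 → 0; maximin = 0.
Column maxima: Left → 3, Right → 0; minimax = 0.
Since maximin = minimax = 0, there is a saddle point and the value is 0.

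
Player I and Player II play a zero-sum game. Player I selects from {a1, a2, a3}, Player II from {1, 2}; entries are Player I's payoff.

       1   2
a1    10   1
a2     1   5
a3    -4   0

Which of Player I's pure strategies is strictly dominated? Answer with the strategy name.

a1 gives a strictly higher payoff than a3 against every column: 10 > -4, 1 > 0.
So a3 is strictly dominated and Player I never plays it.

a3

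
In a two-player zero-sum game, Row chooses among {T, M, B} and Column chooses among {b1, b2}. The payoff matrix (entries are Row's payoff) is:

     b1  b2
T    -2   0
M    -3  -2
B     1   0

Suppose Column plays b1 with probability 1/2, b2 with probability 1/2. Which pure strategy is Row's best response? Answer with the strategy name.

B

Expected payoff of T: (1/2)·(-2) + (1/2)·0 = -1.
Expected payoff of M: (1/2)·(-3) + (1/2)·(-2) = -5/2.
Expected payoff of B: (1/2)·1 + (1/2)·0 = 1/2.
The largest is 1/2, so Row's best response is B.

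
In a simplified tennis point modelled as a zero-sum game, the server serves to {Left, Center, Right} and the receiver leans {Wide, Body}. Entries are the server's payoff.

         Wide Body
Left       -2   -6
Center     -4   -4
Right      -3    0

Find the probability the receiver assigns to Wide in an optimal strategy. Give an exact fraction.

6/7

Row minima: Left → -6, Center → -4, Right → -3; maximin = -3.
Column maxima: Wide → -2, Body → 0; minimax = -2.
-3 ≠ -2, so there is no saddle point; optimal play is mixed.
Center is strictly dominated by Right, so the server never plays it.
On the remaining 2×2 (Left, Right vs Wide, Body):
Let the server play Left with probability p. Expected payoff against Wide: (-2)p + (-3)(1−p) = p − 3; against Body: (-6)p + 0(1−p) = −6p.
Setting these equal: p − 3 = −6p ⇒ 7p = 3 ⇒ p = 3/7, and the value is (1)·(3/7) − 3 = -18/7.
For the receiver: with q = P(Wide), equating Left's and Right's payoffs gives 4q − 6 = −3q ⇒ q = 6/7.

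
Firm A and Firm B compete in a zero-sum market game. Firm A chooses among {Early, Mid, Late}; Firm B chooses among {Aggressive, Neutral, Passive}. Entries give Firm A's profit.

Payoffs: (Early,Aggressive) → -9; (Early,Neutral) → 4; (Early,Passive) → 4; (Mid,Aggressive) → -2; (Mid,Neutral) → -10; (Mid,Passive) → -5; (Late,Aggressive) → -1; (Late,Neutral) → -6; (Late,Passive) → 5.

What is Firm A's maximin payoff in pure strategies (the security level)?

-6

Row minima: Early → -9, Mid → -10, Late → -6.
The best of these is -6.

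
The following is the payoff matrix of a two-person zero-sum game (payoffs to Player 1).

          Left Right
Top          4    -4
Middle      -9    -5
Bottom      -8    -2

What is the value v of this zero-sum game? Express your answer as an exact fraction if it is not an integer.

Row minima: Top → -4, Middle → -9, Bottom → -8; maximin = -4.
Column maxima: Left → 4, Right → -2; minimax = -2.
-4 ≠ -2, so there is no saddle point; optimal play is mixed.
Middle is strictly dominated by Top, so Player 1 never plays it.
On the remaining 2×2 (Top, Bottom vs Left, Right):
Let Player 1 play Top with probability p. Expected payoff against Left: 4p + (-8)(1−p) = 12p − 8; against Right: (-4)p + (-2)(1−p) = −2p − 2.
Setting these equal: 12p − 8 = −2p − 2 ⇒ 14p = 6 ⇒ p = 3/7, and the value is (12)·(3/7) − 8 = -20/7.
For Player 2: with q = P(Left), equating Top's and Bottom's payoffs gives 8q − 4 = −6q − 2 ⇒ q = 1/7.

-20/7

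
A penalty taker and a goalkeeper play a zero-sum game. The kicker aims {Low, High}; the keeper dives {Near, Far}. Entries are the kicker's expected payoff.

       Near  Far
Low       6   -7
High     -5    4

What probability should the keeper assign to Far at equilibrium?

1/2

Row minima: Low → -7, High → -5; maximin = -5.
Column maxima: Near → 6, Far → 4; minimax = 4.
-5 ≠ 4, so there is no saddle point; optimal play is mixed.
Let the kicker play Low with probability p. Expected payoff against Near: 6p + (-5)(1−p) = 11p − 5; against Far: (-7)p + 4(1−p) = −11p + 4.
Setting these equal: 11p − 5 = −11p + 4 ⇒ 22p = 9 ⇒ p = 9/22, and the value is (11)·(9/22) − 5 = -1/2.
For the keeper: with q = P(Near), equating Low's and High's payoffs gives 13q − 7 = −9q + 4 ⇒ q = 1/2.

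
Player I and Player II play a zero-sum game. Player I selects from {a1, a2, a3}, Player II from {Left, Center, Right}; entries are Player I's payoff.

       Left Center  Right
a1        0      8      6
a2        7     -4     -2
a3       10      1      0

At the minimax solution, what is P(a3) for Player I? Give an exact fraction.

3/8

Row minima: a1 → 0, a2 → -4, a3 → 0; maximin = 0.
Column maxima: Left → 10, Center → 8, Right → 6; minimax = 6.
0 ≠ 6, so there is no saddle point; optimal play is mixed.
a2 is strictly dominated by a3, so Player I never plays it.
With a2 eliminated, Center is strictly dominated by Right (it gives Player I strictly more in every remaining row), so Player II never plays it.
On the remaining 2×2 (a1, a3 vs Left, Right):
Let Player I play a1 with probability p. Expected payoff against Left: 0p + 10(1−p) = −10p + 10; against Right: 6p + 0(1−p) = 6p.
Setting these equal: −10p + 10 = 6p ⇒ −16p = -10 ⇒ p = 5/8, and the value is (-10)·(5/8) + 10 = 15/4.
For Player II: with q = P(Left), equating a1's and a3's payoffs gives −6q + 6 = 10q ⇒ q = 3/8.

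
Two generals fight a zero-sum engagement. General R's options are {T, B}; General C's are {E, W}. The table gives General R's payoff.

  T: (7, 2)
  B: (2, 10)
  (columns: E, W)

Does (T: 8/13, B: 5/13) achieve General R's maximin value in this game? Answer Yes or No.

Against E this mix gives (8/13)·7 + (5/13)·2 = 66/13.
Against W this mix gives (8/13)·2 + (5/13)·10 = 66/13.
All of General C's active replies (E, W) yield 66/13, and no column does worse for General R. The mix makes General C indifferent and guarantees 66/13, so it is optimal.

Yes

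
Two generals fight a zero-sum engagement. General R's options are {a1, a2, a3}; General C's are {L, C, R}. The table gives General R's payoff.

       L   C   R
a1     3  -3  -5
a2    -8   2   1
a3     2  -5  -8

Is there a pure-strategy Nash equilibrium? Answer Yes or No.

Row minima: a1 → -5, a2 → -8, a3 → -8; maximin = -5.
Column maxima: L → 3, C → 2, R → 1; minimax = 1.
-5 ≠ 1, so no pure-strategy equilibrium exists.

No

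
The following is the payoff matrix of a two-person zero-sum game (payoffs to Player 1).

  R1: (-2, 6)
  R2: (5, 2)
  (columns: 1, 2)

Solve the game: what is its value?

Row minima: R1 → -2, R2 → 2; maximin = 2.
Column maxima: 1 → 5, 2 → 6; minimax = 5.
2 ≠ 5, so there is no saddle point; optimal play is mixed.
Let Player 1 play R1 with probability p. Expected payoff against 1: (-2)p + 5(1−p) = −7p + 5; against 2: 6p + 2(1−p) = 4p + 2.
Setting these equal: −7p + 5 = 4p + 2 ⇒ −11p = -3 ⇒ p = 3/11, and the value is (-7)·(3/11) + 5 = 34/11.
For Player 2: with q = P(1), equating R1's and R2's payoffs gives −8q + 6 = 3q + 2 ⇒ q = 4/11.

34/11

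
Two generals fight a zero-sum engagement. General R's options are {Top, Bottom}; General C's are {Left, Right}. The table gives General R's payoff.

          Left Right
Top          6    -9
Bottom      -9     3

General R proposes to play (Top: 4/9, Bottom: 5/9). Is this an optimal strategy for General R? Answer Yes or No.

Yes

Against Left this mix gives (4/9)·6 + (5/9)·(-9) = -7/3.
Against Right this mix gives (4/9)·(-9) + (5/9)·3 = -7/3.
All of General C's active replies (Left, Right) yield -7/3, and no column does worse for General R. The mix makes General C indifferent and guarantees -7/3, so it is optimal.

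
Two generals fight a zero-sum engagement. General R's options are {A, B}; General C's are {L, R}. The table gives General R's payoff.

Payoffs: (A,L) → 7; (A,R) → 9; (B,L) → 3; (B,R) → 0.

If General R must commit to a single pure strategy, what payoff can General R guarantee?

Row minima: A → 7, B → 0.
The best of these is 7.

7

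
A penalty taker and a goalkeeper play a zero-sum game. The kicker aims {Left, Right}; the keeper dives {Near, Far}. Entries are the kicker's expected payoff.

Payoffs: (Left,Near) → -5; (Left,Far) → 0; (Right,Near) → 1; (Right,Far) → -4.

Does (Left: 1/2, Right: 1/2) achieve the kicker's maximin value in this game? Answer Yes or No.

Against Near this mix gives (1/2)·(-5) + (1/2)·1 = -2.
Against Far this mix gives (1/2)·0 + (1/2)·(-4) = -2.
All of the keeper's active replies (Near, Far) yield -2, and no column does worse for the kicker. The mix makes the keeper indifferent and guarantees -2, so it is optimal.

Yes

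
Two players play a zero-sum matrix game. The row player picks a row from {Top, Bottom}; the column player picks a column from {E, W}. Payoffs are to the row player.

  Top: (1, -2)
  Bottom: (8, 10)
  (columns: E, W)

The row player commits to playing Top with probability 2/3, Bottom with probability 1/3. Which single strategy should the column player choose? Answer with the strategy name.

If the column player plays E, the row player's expected payoff is (2/3)·1 + (1/3)·8 = 10/3.
If the column player plays W, the row player's expected payoff is (2/3)·(-2) + (1/3)·10 = 2.
The column player minimizes the row player's payoff; the smallest is 2, so the best response is W.

W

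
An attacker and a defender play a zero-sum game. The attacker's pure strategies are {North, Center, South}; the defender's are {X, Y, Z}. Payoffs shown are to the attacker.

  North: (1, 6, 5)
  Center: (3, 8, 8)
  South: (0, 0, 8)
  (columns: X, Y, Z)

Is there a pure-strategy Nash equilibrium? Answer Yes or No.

Yes

Row minima: North → 1, Center → 3, South → 0; maximin = 3.
Column maxima: X → 3, Y → 8, Z → 8; minimax = 3.
maximin = minimax = 3, so a saddle point exists.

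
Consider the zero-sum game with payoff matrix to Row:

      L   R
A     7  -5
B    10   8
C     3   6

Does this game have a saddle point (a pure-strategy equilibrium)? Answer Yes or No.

Yes

Row minima: A → -5, B → 8, C → 3; maximin = 8.
Column maxima: L → 10, R → 8; minimax = 8.
maximin = minimax = 8, so a saddle point exists.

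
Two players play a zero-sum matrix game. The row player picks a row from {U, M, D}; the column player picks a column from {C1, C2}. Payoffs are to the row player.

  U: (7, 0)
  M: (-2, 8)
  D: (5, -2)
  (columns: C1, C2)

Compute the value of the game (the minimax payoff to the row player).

56/17

Row minima: U → 0, M → -2, D → -2; maximin = 0.
Column maxima: C1 → 7, C2 → 8; minimax = 7.
0 ≠ 7, so there is no saddle point; optimal play is mixed.
D is strictly dominated by U, so the row player never plays it.
On the remaining 2×2 (U, M vs C1, C2):
Let the row player play U with probability p. Expected payoff against C1: 7p + (-2)(1−p) = 9p − 2; against C2: 0p + 8(1−p) = −8p + 8.
Setting these equal: 9p − 2 = −8p + 8 ⇒ 17p = 10 ⇒ p = 10/17, and the value is (9)·(10/17) − 2 = 56/17.
For the column player: with q = P(C1), equating U's and M's payoffs gives 7q = −10q + 8 ⇒ q = 8/17.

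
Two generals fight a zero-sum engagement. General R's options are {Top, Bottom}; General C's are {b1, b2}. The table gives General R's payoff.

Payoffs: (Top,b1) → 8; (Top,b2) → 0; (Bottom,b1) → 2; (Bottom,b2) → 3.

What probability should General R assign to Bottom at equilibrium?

8/9

Row minima: Top → 0, Bottom → 2; maximin = 2.
Column maxima: b1 → 8, b2 → 3; minimax = 3.
2 ≠ 3, so there is no saddle point; optimal play is mixed.
Let General R play Top with probability p. Expected payoff against b1: 8p + 2(1−p) = 6p + 2; against b2: 0p + 3(1−p) = −3p + 3.
Setting these equal: 6p + 2 = −3p + 3 ⇒ 9p = 1 ⇒ p = 1/9, and the value is (6)·(1/9) + 2 = 8/3.
For General C: with q = P(b1), equating Top's and Bottom's payoffs gives 8q = −q + 3 ⇒ q = 1/3.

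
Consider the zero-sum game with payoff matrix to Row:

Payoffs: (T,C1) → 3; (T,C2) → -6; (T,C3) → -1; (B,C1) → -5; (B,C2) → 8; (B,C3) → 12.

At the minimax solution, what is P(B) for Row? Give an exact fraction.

9/22

Row minima: T → -6, B → -5; maximin = -5.
Column maxima: C1 → 3, C2 → 8, C3 → 12; minimax = 3.
-5 ≠ 3, so there is no saddle point; optimal play is mixed.
C3 is strictly dominated by C2 (it gives Row strictly more in every row), so Column never plays it.
On the remaining 2×2 (T, B vs C1, C2):
Let Row play T with probability p. Expected payoff against C1: 3p + (-5)(1−p) = 8p − 5; against C2: (-6)p + 8(1−p) = −14p + 8.
Setting these equal: 8p − 5 = −14p + 8 ⇒ 22p = 13 ⇒ p = 13/22, and the value is (8)·(13/22) − 5 = -3/11.
For Column: with q = P(C1), equating T's and B's payoffs gives 9q − 6 = −13q + 8 ⇒ q = 7/11.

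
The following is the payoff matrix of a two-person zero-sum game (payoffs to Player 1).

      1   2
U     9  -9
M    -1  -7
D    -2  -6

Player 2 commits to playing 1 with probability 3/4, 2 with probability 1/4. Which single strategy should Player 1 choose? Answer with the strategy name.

Expected payoff of U: (3/4)·9 + (1/4)·(-9) = 9/2.
Expected payoff of M: (3/4)·(-1) + (1/4)·(-7) = -5/2.
Expected payoff of D: (3/4)·(-2) + (1/4)·(-6) = -3.
The largest is 9/2, so Player 1's best response is U.

U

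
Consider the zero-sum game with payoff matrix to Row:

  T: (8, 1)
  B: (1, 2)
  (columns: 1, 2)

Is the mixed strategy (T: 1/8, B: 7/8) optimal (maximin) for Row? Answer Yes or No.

Yes

Against 1 this mix gives (1/8)·8 + (7/8)·1 = 15/8.
Against 2 this mix gives (1/8)·1 + (7/8)·2 = 15/8.
All of Column's active replies (1, 2) yield 15/8, and no column does worse for Row. The mix makes Column indifferent and guarantees 15/8, so it is optimal.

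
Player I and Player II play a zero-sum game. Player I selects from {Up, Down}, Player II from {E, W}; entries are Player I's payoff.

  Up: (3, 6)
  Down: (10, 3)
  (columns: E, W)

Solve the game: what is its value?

51/10

Row minima: Up → 3, Down → 3; maximin = 3.
Column maxima: E → 10, W → 6; minimax = 6.
3 ≠ 6, so there is no saddle point; optimal play is mixed.
Let Player I play Up with probability p. Expected payoff against E: 3p + 10(1−p) = −7p + 10; against W: 6p + 3(1−p) = 3p + 3.
Setting these equal: −7p + 10 = 3p + 3 ⇒ −10p = -7 ⇒ p = 7/10, and the value is (-7)·(7/10) + 10 = 51/10.
For Player II: with q = P(E), equating Up's and Down's payoffs gives −3q + 6 = 7q + 3 ⇒ q = 3/10.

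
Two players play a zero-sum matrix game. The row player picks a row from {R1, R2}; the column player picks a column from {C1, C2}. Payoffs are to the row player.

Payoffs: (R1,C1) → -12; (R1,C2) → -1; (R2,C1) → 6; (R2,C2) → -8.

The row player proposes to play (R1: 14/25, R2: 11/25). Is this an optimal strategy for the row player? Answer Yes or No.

Yes

Against C1 this mix gives (14/25)·(-12) + (11/25)·6 = -102/25.
Against C2 this mix gives (14/25)·(-1) + (11/25)·(-8) = -102/25.
All of the column player's active replies (C1, C2) yield -102/25, and no column does worse for the row player. The mix makes the column player indifferent and guarantees -102/25, so it is optimal.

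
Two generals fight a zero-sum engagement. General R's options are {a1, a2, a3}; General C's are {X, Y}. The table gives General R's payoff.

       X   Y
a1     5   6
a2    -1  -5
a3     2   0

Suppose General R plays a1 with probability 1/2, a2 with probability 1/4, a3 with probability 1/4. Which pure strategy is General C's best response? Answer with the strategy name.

If General C plays X, General R's expected payoff is (1/2)·5 + (1/4)·(-1) + (1/4)·2 = 11/4.
If General C plays Y, General R's expected payoff is (1/2)·6 + (1/4)·(-5) + (1/4)·0 = 7/4.
General C minimizes General R's payoff; the smallest is 7/4, so the best response is Y.

Y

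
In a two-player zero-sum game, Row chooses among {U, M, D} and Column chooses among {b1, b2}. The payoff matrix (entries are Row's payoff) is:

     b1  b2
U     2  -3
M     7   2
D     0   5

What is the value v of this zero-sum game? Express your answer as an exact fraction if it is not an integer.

7/2

Row minima: U → -3, M → 2, D → 0; maximin = 2.
Column maxima: b1 → 7, b2 → 5; minimax = 5.
2 ≠ 5, so there is no saddle point; optimal play is mixed.
U is strictly dominated by M, so Row never plays it.
On the remaining 2×2 (M, D vs b1, b2):
Let Row play M with probability p. Expected payoff against b1: 7p + 0(1−p) = 7p; against b2: 2p + 5(1−p) = −3p + 5.
Setting these equal: 7p = −3p + 5 ⇒ 10p = 5 ⇒ p = 1/2, and the value is (7)·(1/2) = 7/2.
For Column: with q = P(b1), equating M's and D's payoffs gives 5q + 2 = −5q + 5 ⇒ q = 3/10.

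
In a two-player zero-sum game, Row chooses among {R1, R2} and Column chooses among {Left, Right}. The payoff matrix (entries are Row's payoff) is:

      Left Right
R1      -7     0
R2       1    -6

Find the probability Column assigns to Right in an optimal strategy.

4/7

Row minima: R1 → -7, R2 → -6; maximin = -6.
Column maxima: Left → 1, Right → 0; minimax = 0.
-6 ≠ 0, so there is no saddle point; optimal play is mixed.
Let Row play R1 with probability p. Expected payoff against Left: (-7)p + 1(1−p) = −8p + 1; against Right: 0p + (-6)(1−p) = 6p − 6.
Setting these equal: −8p + 1 = 6p − 6 ⇒ −14p = -7 ⇒ p = 1/2, and the value is (-8)·(1/2) + 1 = -3.
For Column: with q = P(Left), equating R1's and R2's payoffs gives −7q = 7q − 6 ⇒ q = 3/7.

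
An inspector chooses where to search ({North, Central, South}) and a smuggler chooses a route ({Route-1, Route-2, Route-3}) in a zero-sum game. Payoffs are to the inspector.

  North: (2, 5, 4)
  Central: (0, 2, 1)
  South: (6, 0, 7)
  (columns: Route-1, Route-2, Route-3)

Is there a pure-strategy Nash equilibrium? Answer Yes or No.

No

Row minima: North → 2, Central → 0, South → 0; maximin = 2.
Column maxima: Route-1 → 6, Route-2 → 5, Route-3 → 7; minimax = 5.
2 ≠ 5, so no pure-strategy equilibrium exists.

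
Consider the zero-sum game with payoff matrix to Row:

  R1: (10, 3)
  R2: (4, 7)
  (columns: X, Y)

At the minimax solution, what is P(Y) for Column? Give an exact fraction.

3/5

Row minima: R1 → 3, R2 → 4; maximin = 4.
Column maxima: X → 10, Y → 7; minimax = 7.
4 ≠ 7, so there is no saddle point; optimal play is mixed.
Let Row play R1 with probability p. Expected payoff against X: 10p + 4(1−p) = 6p + 4; against Y: 3p + 7(1−p) = −4p + 7.
Setting these equal: 6p + 4 = −4p + 7 ⇒ 10p = 3 ⇒ p = 3/10, and the value is (6)·(3/10) + 4 = 29/5.
For Column: with q = P(X), equating R1's and R2's payoffs gives 7q + 3 = −3q + 7 ⇒ q = 2/5.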